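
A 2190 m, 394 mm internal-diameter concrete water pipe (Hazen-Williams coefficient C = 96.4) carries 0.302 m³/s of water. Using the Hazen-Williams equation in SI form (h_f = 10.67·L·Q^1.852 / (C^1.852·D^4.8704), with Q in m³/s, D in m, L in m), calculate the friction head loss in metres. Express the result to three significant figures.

h_f = 10.67·2190·0.302^1.852 / (96.4^1.852·0.394^4.8704) = 50.25 m

h_f ≈ 50.3 m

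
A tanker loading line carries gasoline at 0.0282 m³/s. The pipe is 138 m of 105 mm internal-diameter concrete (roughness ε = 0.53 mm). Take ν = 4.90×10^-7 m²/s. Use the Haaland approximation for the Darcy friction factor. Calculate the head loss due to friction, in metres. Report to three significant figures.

V = 4Q/(πD²) = 4·0.0282/(π·0.105²) = 3.257 m/s
Re = VD/ν = 3.257·0.105/4.90×10^-7 = 6.98×10^5 → turbulent
ε/D = 0.53/105 = 0.00505
Haaland: f = 0.03064
h_f = f(L/D)V²/(2g) = 0.03064·(138/0.105)·3.257²/(2·9.81) = 21.77 m

h_f ≈ 21.8 m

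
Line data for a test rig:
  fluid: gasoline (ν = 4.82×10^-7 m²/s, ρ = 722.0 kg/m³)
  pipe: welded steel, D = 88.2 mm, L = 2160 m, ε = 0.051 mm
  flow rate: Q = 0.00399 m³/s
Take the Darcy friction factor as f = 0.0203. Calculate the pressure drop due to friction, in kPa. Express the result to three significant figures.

V = 4Q/(πD²) = 4·0.00399/(π·0.0882²) = 0.6530 m/s
h_f = f(L/D)V²/(2g) = 0.02030·(2160/0.0882)·0.6530²/(2·9.81) = 10.81 m
Δp = ρg·h_f = 722.0·9.81·10.81 = 76.54 kPa

Δp ≈ 76.5 kPa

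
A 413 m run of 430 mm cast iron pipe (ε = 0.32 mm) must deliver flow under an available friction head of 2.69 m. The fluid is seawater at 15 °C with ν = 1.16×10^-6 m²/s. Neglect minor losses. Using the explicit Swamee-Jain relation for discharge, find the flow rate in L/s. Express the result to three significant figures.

Swamee-Jain (Type II): Q = -0.965·√(gD⁵h_f/L)·ln[ε/(3.7D) + √(3.17ν²L/(gD³h_f))]
√(gD⁵h_f/L) = √(9.81·0.430⁵·2.69/413) = 0.03065
ε/(3.7D) = 2.01×10^-4; √(3.17ν²L/(gD³h_f)) = 2.90×10^-5
Q = -0.965·0.03065·ln(2.301×10^-4) = 0.2478 m³/s
Check: V = 1.71 m/s, Re = 6.32×10^5, f = 0.01900, h_f = 2.71 m ≈ 2.69 m ✓

Q ≈ 248 L/s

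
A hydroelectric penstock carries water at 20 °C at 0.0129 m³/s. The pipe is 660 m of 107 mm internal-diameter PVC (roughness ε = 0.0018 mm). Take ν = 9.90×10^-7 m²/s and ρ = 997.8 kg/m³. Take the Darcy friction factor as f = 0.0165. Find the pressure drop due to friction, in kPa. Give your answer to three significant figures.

V = 4Q/(πD²) = 4·0.0129/(π·0.107²) = 1.435 m/s
h_f = f(L/D)V²/(2g) = 0.01650·(660/0.107)·1.435²/(2·9.81) = 10.68 m
Δp = ρg·h_f = 997.8·9.81·10.68 = 104.5 kPa

Δp ≈ 105 kPa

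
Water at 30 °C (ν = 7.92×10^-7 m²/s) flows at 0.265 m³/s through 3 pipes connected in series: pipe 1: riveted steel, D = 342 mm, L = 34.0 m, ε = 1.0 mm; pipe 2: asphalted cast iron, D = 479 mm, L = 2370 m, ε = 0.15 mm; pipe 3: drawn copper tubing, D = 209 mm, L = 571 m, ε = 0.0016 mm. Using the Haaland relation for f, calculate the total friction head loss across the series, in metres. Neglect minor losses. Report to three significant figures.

H ≈ 97.3 m

Pipe 1: V = 2.885 m/s, Re = 1.25×10^6, ε/D = 0.00292, f = 0.02613, h_1 = f(L/D)V²/2g = 1.102 m
Pipe 2: V = 1.471 m/s, Re = 8.89×10^5, ε/D = 3.13×10^-4, f = 0.01579, h_2 = f(L/D)V²/2g = 8.612 m
Pipe 3: V = 7.724 m/s, Re = 2.04×10^6, ε/D = 7.66×10^-6, f = 0.01054, h_3 = f(L/D)V²/2g = 87.56 m
Series → Q common, losses add: H = Σh = 97.27 m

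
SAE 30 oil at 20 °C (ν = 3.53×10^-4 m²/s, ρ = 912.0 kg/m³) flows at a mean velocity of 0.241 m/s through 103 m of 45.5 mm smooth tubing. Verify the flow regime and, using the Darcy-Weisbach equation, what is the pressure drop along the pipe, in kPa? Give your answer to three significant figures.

Re = VD/ν = 0.241·0.04550/3.53×10^-4 = 31.1 → laminar (Re < 2300)
f = 64/Re = 2.060
h_f = f(L/D)V²/(2g) = 2.060·(103/0.04550)·0.241²/(2·9.81) = 13.81 m
Δp = ρg·h_f = 912.0·9.81·13.81 = 123.5 kPa

Δp ≈ 124 kPa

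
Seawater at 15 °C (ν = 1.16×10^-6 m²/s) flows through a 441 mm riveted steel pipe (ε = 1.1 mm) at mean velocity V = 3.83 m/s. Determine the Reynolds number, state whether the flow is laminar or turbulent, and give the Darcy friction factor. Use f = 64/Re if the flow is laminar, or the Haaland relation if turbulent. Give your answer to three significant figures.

Re ≈ 1.46×10^6; turbulent; f ≈ 0.0250

Re = VD/ν = 3.830·0.441/1.16×10^-6 = 1.46×10^6
Re > 4000 → turbulent; ε/D = 0.00249
Haaland: f = 0.02500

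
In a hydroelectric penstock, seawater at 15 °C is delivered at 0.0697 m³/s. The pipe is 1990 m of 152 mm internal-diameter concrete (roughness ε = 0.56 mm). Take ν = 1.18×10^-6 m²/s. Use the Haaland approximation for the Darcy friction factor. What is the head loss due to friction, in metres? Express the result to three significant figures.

V = 4Q/(πD²) = 4·0.0697/(π·0.152²) = 3.841 m/s
Re = VD/ν = 3.841·0.152/1.18×10^-6 = 4.95×10^5 → turbulent
ε/D = 0.56/152 = 0.00368
Haaland: f = 0.02801
h_f = f(L/D)V²/(2g) = 0.02801·(1990/0.152)·3.841²/(2·9.81) = 275.8 m

h_f ≈ 276 m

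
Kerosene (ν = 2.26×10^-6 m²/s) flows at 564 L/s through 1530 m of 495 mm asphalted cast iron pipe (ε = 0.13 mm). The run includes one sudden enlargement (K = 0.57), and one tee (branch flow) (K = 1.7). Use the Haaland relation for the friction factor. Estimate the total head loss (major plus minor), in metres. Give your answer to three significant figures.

V = 4Q/(πD²) = 2.931 m/s; V²/2g = 0.4378 m
Re = 6.42×10^5, ε/D = 2.63×10^-4 → f = 0.01559 (Haaland)
Major: h_f = f(L/D)·V²/2g = 0.01559·3091·0.4378 = 21.10 m
Minor: ΣK = 2.27; h_m = ΣK·V²/2g = 0.9938 m
Total H_L = 21.10 + 0.9938 = 22.09 m

H_L ≈ 22.1 m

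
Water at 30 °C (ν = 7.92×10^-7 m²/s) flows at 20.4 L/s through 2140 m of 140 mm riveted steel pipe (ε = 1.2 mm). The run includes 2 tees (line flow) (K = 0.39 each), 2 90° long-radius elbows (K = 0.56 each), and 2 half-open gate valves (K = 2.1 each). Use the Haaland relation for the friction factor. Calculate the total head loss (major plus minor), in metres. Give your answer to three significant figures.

V = 4Q/(πD²) = 1.325 m/s; V²/2g = 0.08951 m
Re = 2.34×10^5, ε/D = 0.00857 → f = 0.03634 (Haaland)
Major: h_f = f(L/D)·V²/2g = 0.03634·15286·0.08951 = 49.72 m
Minor: ΣK = 6.10; h_m = ΣK·V²/2g = 0.5460 m
Total H_L = 49.72 + 0.5460 = 50.26 m

H_L ≈ 50.3 m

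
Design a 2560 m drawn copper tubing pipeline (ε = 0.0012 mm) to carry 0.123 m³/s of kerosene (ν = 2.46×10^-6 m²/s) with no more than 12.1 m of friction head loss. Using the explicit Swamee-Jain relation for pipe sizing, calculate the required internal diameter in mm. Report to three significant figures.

D ≈ 339 mm

Swamee-Jain (Type III): D = 0.66·[ε^1.25·(LQ²/(gh_f))^4.75 + ν·Q^9.4·(L/(gh_f))^5.2]^0.04
LQ²/(gh_f) = 0.3263; L/(gh_f) = 21.57
Term 1 = ε^1.25·(…)^4.75 = 1.94×10^-10; Term 2 = ν·Q^9.4·(…)^5.2 = 5.91×10^-8
D = 0.66·(1.94×10^-10 + 5.91×10^-8)^0.04 = 0.3392 m = 339 mm
Check: V = 1.36 m/s, Re = 1.88×10^5, f = 0.01576, h_f = 11.2 m ≈ 12.1 m ✓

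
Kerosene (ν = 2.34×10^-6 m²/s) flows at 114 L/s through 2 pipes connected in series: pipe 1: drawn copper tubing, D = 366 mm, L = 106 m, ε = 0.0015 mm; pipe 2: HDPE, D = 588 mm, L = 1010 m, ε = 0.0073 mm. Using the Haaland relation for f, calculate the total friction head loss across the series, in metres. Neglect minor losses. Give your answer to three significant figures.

H ≈ 0.551 m

Pipe 1: V = 1.084 m/s, Re = 1.69×10^5, ε/D = 4.10×10^-6, f = 0.01603, h_1 = f(L/D)V²/2g = 0.2779 m
Pipe 2: V = 0.4198 m/s, Re = 1.05×10^5, ε/D = 1.24×10^-5, f = 0.01767, h_2 = f(L/D)V²/2g = 0.2727 m
Series → Q common, losses add: H = Σh = 0.5506 m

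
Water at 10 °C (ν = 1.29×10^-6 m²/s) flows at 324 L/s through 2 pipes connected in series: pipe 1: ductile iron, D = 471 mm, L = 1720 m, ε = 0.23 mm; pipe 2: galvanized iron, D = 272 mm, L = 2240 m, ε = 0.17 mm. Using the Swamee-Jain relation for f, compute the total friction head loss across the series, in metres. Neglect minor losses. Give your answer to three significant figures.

Pipe 1: V = 1.860 m/s, Re = 6.79×10^5, ε/D = 4.88×10^-4, f = 0.01746, h_1 = f(L/D)V²/2g = 11.24 m
Pipe 2: V = 5.576 m/s, Re = 1.18×10^6, ε/D = 6.25×10^-4, f = 0.01802, h_2 = f(L/D)V²/2g = 235.2 m
Series → Q common, losses add: H = Σh = 246.5 m

H ≈ 246 m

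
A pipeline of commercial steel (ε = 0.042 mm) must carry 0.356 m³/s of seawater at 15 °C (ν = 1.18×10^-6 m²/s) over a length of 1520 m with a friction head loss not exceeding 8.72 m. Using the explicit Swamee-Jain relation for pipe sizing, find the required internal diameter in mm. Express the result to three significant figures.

D ≈ 482 mm

Swamee-Jain (Type III): D = 0.66·[ε^1.25·(LQ²/(gh_f))^4.75 + ν·Q^9.4·(L/(gh_f))^5.2]^0.04
LQ²/(gh_f) = 2.252; L/(gh_f) = 17.77
Term 1 = ε^1.25·(…)^4.75 = 1.60×10^-4; Term 2 = ν·Q^9.4·(…)^5.2 = 2.26×10^-4
D = 0.66·(1.60×10^-4 + 2.26×10^-4)^0.04 = 0.4819 m = 482 mm
Check: V = 1.95 m/s, Re = 7.97×10^5, f = 0.01360, h_f = 8.33 m ≈ 8.72 m ✓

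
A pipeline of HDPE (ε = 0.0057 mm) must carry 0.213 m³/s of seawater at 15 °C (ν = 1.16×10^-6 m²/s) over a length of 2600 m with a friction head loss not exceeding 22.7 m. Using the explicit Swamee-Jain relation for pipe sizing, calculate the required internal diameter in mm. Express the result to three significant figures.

Swamee-Jain (Type III): D = 0.66·[ε^1.25·(LQ²/(gh_f))^4.75 + ν·Q^9.4·(L/(gh_f))^5.2]^0.04
LQ²/(gh_f) = 0.5297; L/(gh_f) = 11.68
Term 1 = ε^1.25·(…)^4.75 = 1.36×10^-8; Term 2 = ν·Q^9.4·(…)^5.2 = 2.00×10^-7
D = 0.66·(1.36×10^-8 + 2.00×10^-7)^0.04 = 0.3571 m = 357 mm
Check: V = 2.13 m/s, Re = 6.55×10^5, f = 0.01278, h_f = 21.5 m ≈ 22.7 m ✓

D ≈ 357 mm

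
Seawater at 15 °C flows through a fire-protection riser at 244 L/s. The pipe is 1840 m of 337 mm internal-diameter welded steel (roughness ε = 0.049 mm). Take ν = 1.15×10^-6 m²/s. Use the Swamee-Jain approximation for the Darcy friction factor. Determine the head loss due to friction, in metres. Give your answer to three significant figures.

h_f ≈ 29.9 m

V = 4Q/(πD²) = 4·0.244/(π·0.337²) = 2.736 m/s
Re = VD/ν = 2.736·0.337/1.15×10^-6 = 8.02×10^5 → turbulent
ε/D = 0.049/337 = 1.45×10^-4
Swamee-Jain: f = 0.01436
h_f = f(L/D)V²/(2g) = 0.01436·(1840/0.337)·2.736²/(2·9.81) = 29.90 m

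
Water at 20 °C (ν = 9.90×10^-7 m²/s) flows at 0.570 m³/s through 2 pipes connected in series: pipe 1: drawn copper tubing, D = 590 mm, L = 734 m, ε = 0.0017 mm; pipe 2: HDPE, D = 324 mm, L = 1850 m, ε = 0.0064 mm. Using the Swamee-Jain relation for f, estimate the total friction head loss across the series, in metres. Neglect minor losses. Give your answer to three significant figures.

H ≈ 155 m

Pipe 1: V = 2.085 m/s, Re = 1.24×10^6, ε/D = 2.88×10^-6, f = 0.01128, h_1 = f(L/D)V²/2g = 3.108 m
Pipe 2: V = 6.913 m/s, Re = 2.26×10^6, ε/D = 1.98×10^-5, f = 0.01091, h_2 = f(L/D)V²/2g = 151.7 m
Series → Q common, losses add: H = Σh = 154.8 m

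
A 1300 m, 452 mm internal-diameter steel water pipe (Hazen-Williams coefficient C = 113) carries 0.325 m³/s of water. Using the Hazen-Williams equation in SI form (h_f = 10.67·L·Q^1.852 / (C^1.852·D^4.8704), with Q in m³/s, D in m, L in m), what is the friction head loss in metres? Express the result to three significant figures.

h_f = 10.67·1300·0.325^1.852 / (113^1.852·0.452^4.8704) = 13.04 m

h_f ≈ 13.0 m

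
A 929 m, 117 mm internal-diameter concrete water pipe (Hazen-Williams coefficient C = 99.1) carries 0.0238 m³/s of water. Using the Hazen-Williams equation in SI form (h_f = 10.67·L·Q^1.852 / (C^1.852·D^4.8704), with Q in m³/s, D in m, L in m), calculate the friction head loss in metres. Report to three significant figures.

h_f = 10.67·929·0.0238^1.852 / (99.1^1.852·0.117^4.8704) = 67.79 m

h_f ≈ 67.8 m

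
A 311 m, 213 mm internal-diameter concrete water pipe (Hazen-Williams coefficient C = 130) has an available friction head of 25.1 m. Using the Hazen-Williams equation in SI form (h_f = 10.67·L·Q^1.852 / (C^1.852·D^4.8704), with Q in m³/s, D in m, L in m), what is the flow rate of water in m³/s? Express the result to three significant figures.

Q ≈ 0.159 m³/s

Rearranging: Q = [h_f·C^1.852·D^4.8704 / (10.67·L)]^(1/1.852)
Q = [25.1·130^1.852·0.213^4.8704 / (10.67·311)]^0.540 = 0.1593 m³/s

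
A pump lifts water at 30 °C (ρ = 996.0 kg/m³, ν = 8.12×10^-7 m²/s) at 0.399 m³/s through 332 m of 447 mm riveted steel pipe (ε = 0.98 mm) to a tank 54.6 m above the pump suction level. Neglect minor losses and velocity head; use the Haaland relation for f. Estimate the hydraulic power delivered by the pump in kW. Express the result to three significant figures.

P_hyd ≈ 236 kW

V = 4Q/(πD²) = 2.543 m/s; Re = 1.40×10^6; ε/D = 0.00219; f = 0.02416
h_f = f(L/D)V²/2g = 5.912 m
Total head H = z + h_f = 54.6 + 5.912 = 60.51 m
P_hyd = ρgQH = 996.0·9.81·0.399·60.51 = 235.9 kW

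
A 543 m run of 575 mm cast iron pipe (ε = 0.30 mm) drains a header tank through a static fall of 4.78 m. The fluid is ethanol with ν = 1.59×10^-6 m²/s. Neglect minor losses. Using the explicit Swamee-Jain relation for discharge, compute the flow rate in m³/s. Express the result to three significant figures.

Swamee-Jain (Type II): Q = -0.965·√(gD⁵h_f/L)·ln[ε/(3.7D) + √(3.17ν²L/(gD³h_f))]
√(gD⁵h_f/L) = √(9.81·0.575⁵·4.78/543) = 0.07367
ε/(3.7D) = 1.41×10^-4; √(3.17ν²L/(gD³h_f)) = 2.21×10^-5
Q = -0.965·0.07367·ln(1.631×10^-4) = 0.6200 m³/s
Check: V = 2.39 m/s, Re = 8.64×10^5, f = 0.01752, h_f = 4.81 m ≈ 4.78 m ✓

Q ≈ 0.620 m³/s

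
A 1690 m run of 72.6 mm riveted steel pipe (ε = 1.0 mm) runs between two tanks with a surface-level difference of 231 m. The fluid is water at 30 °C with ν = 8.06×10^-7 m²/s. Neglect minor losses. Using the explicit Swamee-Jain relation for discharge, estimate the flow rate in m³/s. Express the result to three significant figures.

Swamee-Jain (Type II): Q = -0.965·√(gD⁵h_f/L)·ln[ε/(3.7D) + √(3.17ν²L/(gD³h_f))]
√(gD⁵h_f/L) = √(9.81·0.0726⁵·231/1690) = 0.001645
ε/(3.7D) = 0.00372; √(3.17ν²L/(gD³h_f)) = 6.34×10^-5
Q = -0.965·0.001645·ln(0.003786) = 0.008850 m³/s
Check: V = 2.14 m/s, Re = 1.93×10^5, f = 0.04277, h_f = 232 m ≈ 231 m ✓

Q ≈ 0.00885 m³/s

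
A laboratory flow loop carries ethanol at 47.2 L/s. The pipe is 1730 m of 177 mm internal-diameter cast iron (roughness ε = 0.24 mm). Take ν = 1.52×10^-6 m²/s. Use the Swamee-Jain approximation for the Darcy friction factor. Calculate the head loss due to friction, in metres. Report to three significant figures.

V = 4Q/(πD²) = 4·0.0472/(π·0.177²) = 1.918 m/s
Re = VD/ν = 1.918·0.177/1.52×10^-6 = 2.23×10^5 → turbulent
ε/D = 0.24/177 = 0.00136
Swamee-Jain: f = 0.02238
h_f = f(L/D)V²/(2g) = 0.02238·(1730/0.177)·1.918²/(2·9.81) = 41.02 m

h_f ≈ 41.0 m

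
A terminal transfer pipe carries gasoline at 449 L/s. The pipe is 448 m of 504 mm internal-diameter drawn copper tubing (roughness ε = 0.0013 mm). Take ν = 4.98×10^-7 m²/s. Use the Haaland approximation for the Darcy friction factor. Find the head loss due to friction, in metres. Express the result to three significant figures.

V = 4Q/(πD²) = 4·0.449/(π·0.504²) = 2.251 m/s
Re = VD/ν = 2.251·0.504/4.98×10^-7 = 2.28×10^6 → turbulent
ε/D = 0.0013/504 = 2.58×10^-6
Haaland: f = 0.01021
h_f = f(L/D)V²/(2g) = 0.01021·(448/0.504)·2.251²/(2·9.81) = 2.343 m

h_f ≈ 2.34 m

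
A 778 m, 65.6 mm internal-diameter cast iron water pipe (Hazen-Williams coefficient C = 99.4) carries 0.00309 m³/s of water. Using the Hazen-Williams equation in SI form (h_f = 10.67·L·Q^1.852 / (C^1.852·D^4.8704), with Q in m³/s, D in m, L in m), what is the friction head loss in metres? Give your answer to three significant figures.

h_f = 10.67·778·0.00309^1.852 / (99.4^1.852·0.0656^4.8704) = 21.55 m

h_f ≈ 21.6 m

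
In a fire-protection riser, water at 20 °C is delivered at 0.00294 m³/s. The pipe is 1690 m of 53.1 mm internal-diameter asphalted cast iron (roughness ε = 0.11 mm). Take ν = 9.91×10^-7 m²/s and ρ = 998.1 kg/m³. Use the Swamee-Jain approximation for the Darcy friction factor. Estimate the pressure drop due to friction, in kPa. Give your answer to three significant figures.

V = 4Q/(πD²) = 4·0.00294/(π·0.0531²) = 1.328 m/s
Re = VD/ν = 1.328·0.0531/9.91×10^-7 = 7.11×10^4 → turbulent
ε/D = 0.11/53.1 = 0.00207
Swamee-Jain: f = 0.02613
h_f = f(L/D)V²/(2g) = 0.02613·(1690/0.0531)·1.328²/(2·9.81) = 74.70 m
Δp = ρg·h_f = 998.1·9.81·74.70 = 731.4 kPa

Δp ≈ 731 kPa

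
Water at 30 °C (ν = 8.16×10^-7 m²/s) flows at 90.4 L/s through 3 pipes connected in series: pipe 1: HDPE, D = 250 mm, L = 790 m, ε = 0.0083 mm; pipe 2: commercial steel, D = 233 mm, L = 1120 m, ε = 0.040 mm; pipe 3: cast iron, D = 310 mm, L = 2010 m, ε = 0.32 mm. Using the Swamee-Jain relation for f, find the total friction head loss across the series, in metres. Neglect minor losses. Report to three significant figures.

Pipe 1: V = 1.842 m/s, Re = 5.64×10^5, ε/D = 3.32×10^-5, f = 0.01336, h_1 = f(L/D)V²/2g = 7.298 m
Pipe 2: V = 2.120 m/s, Re = 6.05×10^5, ε/D = 1.72×10^-4, f = 0.01498, h_2 = f(L/D)V²/2g = 16.50 m
Pipe 3: V = 1.198 m/s, Re = 4.55×10^5, ε/D = 0.00103, f = 0.02055, h_3 = f(L/D)V²/2g = 9.744 m
Series → Q common, losses add: H = Σh = 33.54 m

H ≈ 33.5 m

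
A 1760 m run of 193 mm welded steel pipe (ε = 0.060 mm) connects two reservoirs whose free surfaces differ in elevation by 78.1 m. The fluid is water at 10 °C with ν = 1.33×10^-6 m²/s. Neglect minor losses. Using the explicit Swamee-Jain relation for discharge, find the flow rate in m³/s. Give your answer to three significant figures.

Q ≈ 0.0935 m³/s

Swamee-Jain (Type II): Q = -0.965·√(gD⁵h_f/L)·ln[ε/(3.7D) + √(3.17ν²L/(gD³h_f))]
√(gD⁵h_f/L) = √(9.81·0.193⁵·78.1/1760) = 0.01080
ε/(3.7D) = 8.40×10^-5; √(3.17ν²L/(gD³h_f)) = 4.23×10^-5
Q = -0.965·0.01080·ln(1.264×10^-4) = 0.09353 m³/s
Check: V = 3.20 m/s, Re = 4.64×10^5, f = 0.01654, h_f = 78.6 m ≈ 78.1 m ✓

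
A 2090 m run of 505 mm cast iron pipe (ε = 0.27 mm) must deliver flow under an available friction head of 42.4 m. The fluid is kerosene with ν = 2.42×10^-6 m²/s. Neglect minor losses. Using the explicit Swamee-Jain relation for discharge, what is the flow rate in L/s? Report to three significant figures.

Swamee-Jain (Type II): Q = -0.965·√(gD⁵h_f/L)·ln[ε/(3.7D) + √(3.17ν²L/(gD³h_f))]
√(gD⁵h_f/L) = √(9.81·0.505⁵·42.4/2090) = 0.08085
ε/(3.7D) = 1.45×10^-4; √(3.17ν²L/(gD³h_f)) = 2.69×10^-5
Q = -0.965·0.08085·ln(1.714×10^-4) = 0.6765 m³/s
Check: V = 3.38 m/s, Re = 7.05×10^5, f = 0.01773, h_f = 42.7 m ≈ 42.4 m ✓

Q ≈ 677 L/s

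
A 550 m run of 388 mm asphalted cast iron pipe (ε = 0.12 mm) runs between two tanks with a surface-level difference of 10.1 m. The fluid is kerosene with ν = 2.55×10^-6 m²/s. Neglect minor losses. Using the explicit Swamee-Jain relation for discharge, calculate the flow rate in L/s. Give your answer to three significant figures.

Q ≈ 344 L/s

Swamee-Jain (Type II): Q = -0.965·√(gD⁵h_f/L)·ln[ε/(3.7D) + √(3.17ν²L/(gD³h_f))]
√(gD⁵h_f/L) = √(9.81·0.388⁵·10.1/550) = 0.03980
ε/(3.7D) = 8.36×10^-5; √(3.17ν²L/(gD³h_f)) = 4.43×10^-5
Q = -0.965·0.03980·ln(1.278×10^-4) = 0.3443 m³/s
Check: V = 2.91 m/s, Re = 4.43×10^5, f = 0.01659, h_f = 10.2 m ≈ 10.1 m ✓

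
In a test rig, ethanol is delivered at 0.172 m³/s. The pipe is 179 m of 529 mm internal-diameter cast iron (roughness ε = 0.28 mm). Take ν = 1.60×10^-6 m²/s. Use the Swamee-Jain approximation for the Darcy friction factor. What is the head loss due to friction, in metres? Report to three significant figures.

V = 4Q/(πD²) = 4·0.172/(π·0.529²) = 0.7826 m/s
Re = VD/ν = 0.7826·0.529/1.60×10^-6 = 2.59×10^5 → turbulent
ε/D = 0.28/529 = 5.29×10^-4
Swamee-Jain: f = 0.01869
h_f = f(L/D)V²/(2g) = 0.01869·(179/0.529)·0.7826²/(2·9.81) = 0.1974 m

h_f ≈ 0.197 m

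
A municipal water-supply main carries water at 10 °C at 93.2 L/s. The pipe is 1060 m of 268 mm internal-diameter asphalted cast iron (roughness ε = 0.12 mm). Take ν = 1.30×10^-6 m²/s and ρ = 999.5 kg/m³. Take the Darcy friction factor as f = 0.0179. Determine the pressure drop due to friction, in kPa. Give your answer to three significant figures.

Δp ≈ 96.6 kPa

V = 4Q/(πD²) = 4·0.0932/(π·0.268²) = 1.652 m/s
h_f = f(L/D)V²/(2g) = 0.01790·(1060/0.268)·1.652²/(2·9.81) = 9.850 m
Δp = ρg·h_f = 999.5·9.81·9.850 = 96.58 kPa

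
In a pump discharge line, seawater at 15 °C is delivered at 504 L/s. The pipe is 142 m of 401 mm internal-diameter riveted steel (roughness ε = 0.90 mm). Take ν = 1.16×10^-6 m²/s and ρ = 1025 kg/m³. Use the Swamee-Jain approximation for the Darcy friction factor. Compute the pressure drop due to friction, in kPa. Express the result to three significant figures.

V = 4Q/(πD²) = 4·0.504/(π·0.401²) = 3.991 m/s
Re = VD/ν = 3.991·0.401/1.16×10^-6 = 1.38×10^6 → turbulent
ε/D = 0.90/401 = 0.00224
Swamee-Jain: f = 0.02434
h_f = f(L/D)V²/(2g) = 0.02434·(142/0.401)·3.991²/(2·9.81) = 6.996 m
Δp = ρg·h_f = 1025·9.81·6.996 = 70.34 kPa

Δp ≈ 70.3 kPa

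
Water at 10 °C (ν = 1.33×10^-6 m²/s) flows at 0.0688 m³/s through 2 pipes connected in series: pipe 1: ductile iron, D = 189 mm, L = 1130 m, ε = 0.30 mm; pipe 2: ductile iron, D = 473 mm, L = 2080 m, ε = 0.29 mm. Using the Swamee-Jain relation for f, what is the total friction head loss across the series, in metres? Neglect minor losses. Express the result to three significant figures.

H ≈ 42.5 m

Pipe 1: V = 2.452 m/s, Re = 3.48×10^5, ε/D = 0.00159, f = 0.02280, h_1 = f(L/D)V²/2g = 41.78 m
Pipe 2: V = 0.3915 m/s, Re = 1.39×10^5, ε/D = 6.13×10^-4, f = 0.02015, h_2 = f(L/D)V²/2g = 0.6924 m
Series → Q common, losses add: H = Σh = 42.47 m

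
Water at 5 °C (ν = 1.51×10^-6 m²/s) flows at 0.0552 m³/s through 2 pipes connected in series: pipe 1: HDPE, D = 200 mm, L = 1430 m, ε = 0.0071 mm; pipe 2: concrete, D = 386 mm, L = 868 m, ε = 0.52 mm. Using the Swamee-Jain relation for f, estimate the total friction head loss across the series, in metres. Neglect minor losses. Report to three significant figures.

H ≈ 18.0 m

Pipe 1: V = 1.757 m/s, Re = 2.33×10^5, ε/D = 3.55×10^-5, f = 0.01543, h_1 = f(L/D)V²/2g = 17.36 m
Pipe 2: V = 0.4717 m/s, Re = 1.21×10^5, ε/D = 0.00135, f = 0.02315, h_2 = f(L/D)V²/2g = 0.5904 m
Series → Q common, losses add: H = Σh = 17.95 m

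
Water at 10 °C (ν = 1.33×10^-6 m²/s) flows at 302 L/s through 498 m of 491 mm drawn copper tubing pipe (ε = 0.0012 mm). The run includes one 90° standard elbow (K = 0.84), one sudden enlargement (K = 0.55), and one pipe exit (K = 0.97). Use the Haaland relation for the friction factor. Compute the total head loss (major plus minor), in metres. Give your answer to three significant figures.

V = 4Q/(πD²) = 1.595 m/s; V²/2g = 0.1297 m
Re = 5.89×10^5, ε/D = 2.44×10^-6 → f = 0.01272 (Haaland)
Major: h_f = f(L/D)·V²/2g = 0.01272·1014·0.1297 = 1.673 m
Minor: ΣK = 2.36; h_m = ΣK·V²/2g = 0.3060 m
Total H_L = 1.673 + 0.3060 = 1.979 m

H_L ≈ 1.98 m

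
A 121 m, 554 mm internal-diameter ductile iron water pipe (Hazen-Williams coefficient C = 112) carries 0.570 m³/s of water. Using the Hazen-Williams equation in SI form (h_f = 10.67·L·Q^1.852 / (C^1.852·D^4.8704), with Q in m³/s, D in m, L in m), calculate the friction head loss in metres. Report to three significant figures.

h_f ≈ 1.30 m

h_f = 10.67·121·0.570^1.852 / (112^1.852·0.554^4.8704) = 1.297 m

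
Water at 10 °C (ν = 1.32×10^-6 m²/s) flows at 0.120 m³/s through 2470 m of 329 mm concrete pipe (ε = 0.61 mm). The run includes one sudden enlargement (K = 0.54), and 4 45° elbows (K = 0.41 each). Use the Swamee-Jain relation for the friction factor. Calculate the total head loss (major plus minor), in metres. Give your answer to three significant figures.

H_L ≈ 18.2 m

V = 4Q/(πD²) = 1.412 m/s; V²/2g = 0.1016 m
Re = 3.52×10^5, ε/D = 0.00185 → f = 0.02364 (Swamee-Jain)
Major: h_f = f(L/D)·V²/2g = 0.02364·7508·0.1016 = 18.02 m
Minor: ΣK = 2.18; h_m = ΣK·V²/2g = 0.2214 m
Total H_L = 18.02 + 0.2214 = 18.24 m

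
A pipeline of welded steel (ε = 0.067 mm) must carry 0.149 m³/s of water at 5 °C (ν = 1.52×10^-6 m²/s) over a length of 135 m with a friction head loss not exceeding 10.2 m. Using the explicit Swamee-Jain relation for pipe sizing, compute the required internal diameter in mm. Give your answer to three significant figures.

D ≈ 212 mm

Swamee-Jain (Type III): D = 0.66·[ε^1.25·(LQ²/(gh_f))^4.75 + ν·Q^9.4·(L/(gh_f))^5.2]^0.04
LQ²/(gh_f) = 0.02995; L/(gh_f) = 1.349
Term 1 = ε^1.25·(…)^4.75 = 3.51×10^-13; Term 2 = ν·Q^9.4·(…)^5.2 = 1.22×10^-13
D = 0.66·(3.51×10^-13 + 1.22×10^-13)^0.04 = 0.2121 m = 212 mm
Check: V = 4.22 m/s, Re = 5.88×10^5, f = 0.01633, h_f = 9.42 m ≈ 10.2 m ✓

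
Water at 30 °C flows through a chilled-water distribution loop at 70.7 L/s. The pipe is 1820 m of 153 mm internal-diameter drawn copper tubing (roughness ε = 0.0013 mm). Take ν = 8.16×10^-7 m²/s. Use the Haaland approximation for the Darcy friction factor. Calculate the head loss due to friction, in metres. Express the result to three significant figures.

V = 4Q/(πD²) = 4·0.0707/(π·0.153²) = 3.845 m/s
Re = VD/ν = 3.845·0.153/8.16×10^-7 = 7.21×10^5 → turbulent
ε/D = 0.0013/153 = 8.50×10^-6
Haaland: f = 0.01237
h_f = f(L/D)V²/(2g) = 0.01237·(1820/0.153)·3.845²/(2·9.81) = 110.9 m

h_f ≈ 111 m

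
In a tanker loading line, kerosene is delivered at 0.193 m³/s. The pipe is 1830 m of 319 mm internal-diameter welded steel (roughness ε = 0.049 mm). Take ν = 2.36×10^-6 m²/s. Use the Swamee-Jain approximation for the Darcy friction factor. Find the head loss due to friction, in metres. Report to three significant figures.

V = 4Q/(πD²) = 4·0.193/(π·0.319²) = 2.415 m/s
Re = VD/ν = 2.415·0.319/2.36×10^-6 = 3.26×10^5 → turbulent
ε/D = 0.049/319 = 1.54×10^-4
Swamee-Jain: f = 0.01576
h_f = f(L/D)V²/(2g) = 0.01576·(1830/0.319)·2.415²/(2·9.81) = 26.88 m

h_f ≈ 26.9 m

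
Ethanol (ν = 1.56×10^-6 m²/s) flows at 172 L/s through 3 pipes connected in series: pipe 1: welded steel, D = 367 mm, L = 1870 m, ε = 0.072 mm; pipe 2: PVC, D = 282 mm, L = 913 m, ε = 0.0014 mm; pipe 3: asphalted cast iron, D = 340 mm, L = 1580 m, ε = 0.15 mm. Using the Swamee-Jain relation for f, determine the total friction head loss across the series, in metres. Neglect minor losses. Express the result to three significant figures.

Pipe 1: V = 1.626 m/s, Re = 3.83×10^5, ε/D = 1.96×10^-4, f = 0.01587, h_1 = f(L/D)V²/2g = 10.89 m
Pipe 2: V = 2.754 m/s, Re = 4.98×10^5, ε/D = 4.96×10^-6, f = 0.01318, h_2 = f(L/D)V²/2g = 16.50 m
Pipe 3: V = 1.894 m/s, Re = 4.13×10^5, ε/D = 4.41×10^-4, f = 0.01759, h_3 = f(L/D)V²/2g = 14.95 m
Series → Q common, losses add: H = Σh = 42.34 m

H ≈ 42.3 m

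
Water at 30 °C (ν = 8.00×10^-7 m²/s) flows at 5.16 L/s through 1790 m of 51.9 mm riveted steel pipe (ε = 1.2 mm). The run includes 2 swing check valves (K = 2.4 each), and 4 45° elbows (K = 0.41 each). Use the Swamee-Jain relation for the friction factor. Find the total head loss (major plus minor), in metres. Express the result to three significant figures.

H_L ≈ 544 m

V = 4Q/(πD²) = 2.439 m/s; V²/2g = 0.3032 m
Re = 1.58×10^5, ε/D = 0.0231 → f = 0.05184 (Swamee-Jain)
Major: h_f = f(L/D)·V²/2g = 0.05184·34489·0.3032 = 542.2 m
Minor: ΣK = 6.44; h_m = ΣK·V²/2g = 1.953 m
Total H_L = 542.2 + 1.953 = 544.1 m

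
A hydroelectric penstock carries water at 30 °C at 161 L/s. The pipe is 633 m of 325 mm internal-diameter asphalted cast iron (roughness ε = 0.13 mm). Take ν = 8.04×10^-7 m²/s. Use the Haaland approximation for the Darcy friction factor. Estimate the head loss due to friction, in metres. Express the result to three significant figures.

V = 4Q/(πD²) = 4·0.161/(π·0.325²) = 1.941 m/s
Re = VD/ν = 1.941·0.325/8.04×10^-7 = 7.85×10^5 → turbulent
ε/D = 0.13/325 = 4.00×10^-4
Haaland: f = 0.01657
h_f = f(L/D)V²/(2g) = 0.01657·(633/0.325)·1.941²/(2·9.81) = 6.197 m

h_f ≈ 6.20 m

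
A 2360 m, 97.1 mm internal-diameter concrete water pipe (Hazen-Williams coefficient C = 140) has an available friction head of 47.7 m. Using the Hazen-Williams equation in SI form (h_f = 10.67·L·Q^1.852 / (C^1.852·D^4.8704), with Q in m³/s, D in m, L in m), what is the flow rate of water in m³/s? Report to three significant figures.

Rearranging: Q = [h_f·C^1.852·D^4.8704 / (10.67·L)]^(1/1.852)
Q = [47.7·140^1.852·0.0971^4.8704 / (10.67·2360)]^0.540 = 0.01030 m³/s

Q ≈ 0.0103 m³/s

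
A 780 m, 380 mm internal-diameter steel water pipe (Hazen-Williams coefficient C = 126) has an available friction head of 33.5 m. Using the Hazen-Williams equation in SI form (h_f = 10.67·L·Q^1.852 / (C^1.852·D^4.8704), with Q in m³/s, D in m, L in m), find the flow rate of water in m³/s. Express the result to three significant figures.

Q ≈ 0.503 m³/s

Rearranging: Q = [h_f·C^1.852·D^4.8704 / (10.67·L)]^(1/1.852)
Q = [33.5·126^1.852·0.380^4.8704 / (10.67·780)]^0.540 = 0.5035 m³/s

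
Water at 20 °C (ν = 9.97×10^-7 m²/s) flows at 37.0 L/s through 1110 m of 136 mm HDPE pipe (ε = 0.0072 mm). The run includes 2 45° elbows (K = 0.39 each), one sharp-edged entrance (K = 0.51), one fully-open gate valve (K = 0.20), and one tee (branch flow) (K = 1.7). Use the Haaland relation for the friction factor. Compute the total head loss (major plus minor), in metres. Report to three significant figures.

H_L ≈ 40.1 m

V = 4Q/(πD²) = 2.547 m/s; V²/2g = 0.3307 m
Re = 3.47×10^5, ε/D = 5.29×10^-5 → f = 0.01447 (Haaland)
Major: h_f = f(L/D)·V²/2g = 0.01447·8162·0.3307 = 39.04 m
Minor: ΣK = 3.19; h_m = ΣK·V²/2g = 1.055 m
Total H_L = 39.04 + 1.055 = 40.10 m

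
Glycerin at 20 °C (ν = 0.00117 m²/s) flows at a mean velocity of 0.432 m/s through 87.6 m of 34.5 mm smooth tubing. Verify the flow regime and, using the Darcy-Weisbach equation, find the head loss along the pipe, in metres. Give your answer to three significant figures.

Re = VD/ν = 0.432·0.03450/0.00117 = 12.7 → laminar (Re < 2300)
f = 64/Re = 5.024
h_f = f(L/D)V²/(2g) = 5.024·(87.6/0.03450)·0.432²/(2·9.81) = 121.3 m

h_f ≈ 121 m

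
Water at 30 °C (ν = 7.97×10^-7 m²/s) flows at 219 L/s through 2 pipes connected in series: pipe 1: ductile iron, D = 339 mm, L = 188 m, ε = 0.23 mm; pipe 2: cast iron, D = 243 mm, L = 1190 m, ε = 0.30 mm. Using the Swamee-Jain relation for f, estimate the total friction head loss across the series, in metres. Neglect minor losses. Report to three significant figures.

H ≈ 120 m

Pipe 1: V = 2.426 m/s, Re = 1.03×10^6, ε/D = 6.78×10^-4, f = 0.01839, h_1 = f(L/D)V²/2g = 3.060 m
Pipe 2: V = 4.722 m/s, Re = 1.44×10^6, ε/D = 0.00123, f = 0.02093, h_2 = f(L/D)V²/2g = 116.5 m
Series → Q common, losses add: H = Σh = 119.6 m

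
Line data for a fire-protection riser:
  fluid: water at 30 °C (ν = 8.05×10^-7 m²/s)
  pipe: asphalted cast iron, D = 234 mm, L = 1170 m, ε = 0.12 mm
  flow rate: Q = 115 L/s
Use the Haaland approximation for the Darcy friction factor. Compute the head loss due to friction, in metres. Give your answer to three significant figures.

V = 4Q/(πD²) = 4·0.115/(π·0.234²) = 2.674 m/s
Re = VD/ν = 2.674·0.234/8.05×10^-7 = 7.77×10^5 → turbulent
ε/D = 0.12/234 = 5.13×10^-4
Haaland: f = 0.01738
h_f = f(L/D)V²/(2g) = 0.01738·(1170/0.234)·2.674²/(2·9.81) = 31.67 m

h_f ≈ 31.7 m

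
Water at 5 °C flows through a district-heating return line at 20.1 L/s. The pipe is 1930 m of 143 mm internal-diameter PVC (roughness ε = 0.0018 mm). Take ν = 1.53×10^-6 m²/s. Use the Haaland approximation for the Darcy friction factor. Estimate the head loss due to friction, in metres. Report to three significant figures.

V = 4Q/(πD²) = 4·0.0201/(π·0.143²) = 1.252 m/s
Re = VD/ν = 1.252·0.143/1.53×10^-6 = 1.17×10^5 → turbulent
ε/D = 0.0018/143 = 1.26×10^-5
Haaland: f = 0.01731
h_f = f(L/D)V²/(2g) = 0.01731·(1930/0.143)·1.252²/(2·9.81) = 18.65 m

h_f ≈ 18.6 m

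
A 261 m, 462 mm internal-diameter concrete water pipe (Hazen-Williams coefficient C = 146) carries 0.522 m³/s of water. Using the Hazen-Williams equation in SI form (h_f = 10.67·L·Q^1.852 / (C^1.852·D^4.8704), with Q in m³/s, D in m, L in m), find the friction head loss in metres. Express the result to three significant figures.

h_f = 10.67·261·0.522^1.852 / (146^1.852·0.462^4.8704) = 3.523 m

h_f ≈ 3.52 m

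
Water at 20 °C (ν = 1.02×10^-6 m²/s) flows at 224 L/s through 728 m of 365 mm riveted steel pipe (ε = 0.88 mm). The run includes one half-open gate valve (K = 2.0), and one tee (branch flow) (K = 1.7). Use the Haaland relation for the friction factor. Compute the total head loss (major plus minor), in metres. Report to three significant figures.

H_L ≈ 12.4 m

V = 4Q/(πD²) = 2.141 m/s; V²/2g = 0.2336 m
Re = 7.66×10^5, ε/D = 0.00241 → f = 0.02486 (Haaland)
Major: h_f = f(L/D)·V²/2g = 0.02486·1995·0.2336 = 11.58 m
Minor: ΣK = 3.70; h_m = ΣK·V²/2g = 0.8643 m
Total H_L = 11.58 + 0.8643 = 12.45 m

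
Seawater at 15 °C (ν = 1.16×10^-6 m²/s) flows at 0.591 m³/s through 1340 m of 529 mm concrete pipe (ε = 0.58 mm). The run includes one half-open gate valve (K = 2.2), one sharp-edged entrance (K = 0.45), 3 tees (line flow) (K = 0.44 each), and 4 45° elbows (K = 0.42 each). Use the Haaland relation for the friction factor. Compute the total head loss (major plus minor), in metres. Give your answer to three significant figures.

H_L ≈ 21.1 m

V = 4Q/(πD²) = 2.689 m/s; V²/2g = 0.3685 m
Re = 1.23×10^6, ε/D = 0.00110 → f = 0.02033 (Haaland)
Major: h_f = f(L/D)·V²/2g = 0.02033·2533·0.3685 = 18.98 m
Minor: ΣK = 5.65; h_m = ΣK·V²/2g = 2.082 m
Total H_L = 18.98 + 2.082 = 21.06 m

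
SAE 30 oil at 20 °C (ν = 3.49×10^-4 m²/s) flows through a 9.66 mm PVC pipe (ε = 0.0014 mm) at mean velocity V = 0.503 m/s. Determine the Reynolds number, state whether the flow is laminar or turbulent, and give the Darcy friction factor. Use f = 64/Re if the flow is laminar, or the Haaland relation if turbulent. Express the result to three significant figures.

Re ≈ 13.9; laminar; f = 64/Re ≈ 4.60

Re = VD/ν = 0.5030·0.00966/3.49×10^-4 = 13.9
Re < 2300 → laminar → f = 64/Re = 4.597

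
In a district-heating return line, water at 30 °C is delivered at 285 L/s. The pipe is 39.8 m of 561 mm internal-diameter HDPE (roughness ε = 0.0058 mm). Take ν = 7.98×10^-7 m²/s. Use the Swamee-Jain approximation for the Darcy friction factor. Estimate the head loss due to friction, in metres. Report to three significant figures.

V = 4Q/(πD²) = 4·0.285/(π·0.561²) = 1.153 m/s
Re = VD/ν = 1.153·0.561/7.98×10^-7 = 8.11×10^5 → turbulent
ε/D = 0.0058/561 = 1.03×10^-5
Swamee-Jain: f = 0.01225
h_f = f(L/D)V²/(2g) = 0.01225·(39.8/0.561)·1.153²/(2·9.81) = 0.05890 m

h_f ≈ 0.0589 m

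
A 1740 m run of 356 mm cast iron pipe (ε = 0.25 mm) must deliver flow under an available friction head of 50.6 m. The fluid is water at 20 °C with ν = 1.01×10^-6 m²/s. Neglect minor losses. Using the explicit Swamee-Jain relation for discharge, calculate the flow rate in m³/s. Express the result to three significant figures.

Swamee-Jain (Type II): Q = -0.965·√(gD⁵h_f/L)·ln[ε/(3.7D) + √(3.17ν²L/(gD³h_f))]
√(gD⁵h_f/L) = √(9.81·0.356⁵·50.6/1740) = 0.04039
ε/(3.7D) = 1.90×10^-4; √(3.17ν²L/(gD³h_f)) = 1.59×10^-5
Q = -0.965·0.04039·ln(2.056×10^-4) = 0.3309 m³/s
Check: V = 3.32 m/s, Re = 1.17×10^6, f = 0.01847, h_f = 50.9 m ≈ 50.6 m ✓

Q ≈ 0.331 m³/s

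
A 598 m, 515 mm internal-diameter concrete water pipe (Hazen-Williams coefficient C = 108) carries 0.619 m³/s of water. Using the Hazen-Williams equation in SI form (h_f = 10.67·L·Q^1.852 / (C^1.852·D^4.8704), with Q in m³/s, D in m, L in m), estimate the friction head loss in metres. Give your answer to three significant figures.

h_f = 10.67·598·0.619^1.852 / (108^1.852·0.515^4.8704) = 11.40 m

h_f ≈ 11.4 m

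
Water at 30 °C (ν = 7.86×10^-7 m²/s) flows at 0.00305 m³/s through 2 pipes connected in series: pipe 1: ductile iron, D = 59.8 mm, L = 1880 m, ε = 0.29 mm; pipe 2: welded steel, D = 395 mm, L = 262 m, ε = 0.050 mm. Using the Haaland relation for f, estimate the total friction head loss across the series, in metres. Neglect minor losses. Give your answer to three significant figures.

Pipe 1: V = 1.086 m/s, Re = 8.26×10^4, ε/D = 0.00485, f = 0.03119, h_1 = f(L/D)V²/2g = 58.94 m
Pipe 2: V = 0.02489 m/s, Re = 1.25×10^4, ε/D = 1.27×10^-4, f = 0.02923, h_2 = f(L/D)V²/2g = 6.121×10^-4 m
Series → Q common, losses add: H = Σh = 58.94 m

H ≈ 58.9 m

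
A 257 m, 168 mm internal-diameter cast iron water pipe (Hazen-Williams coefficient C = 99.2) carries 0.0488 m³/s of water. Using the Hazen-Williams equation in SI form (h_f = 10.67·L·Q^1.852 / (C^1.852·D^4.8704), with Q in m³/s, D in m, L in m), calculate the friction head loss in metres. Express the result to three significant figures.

h_f = 10.67·257·0.0488^1.852 / (99.2^1.852·0.168^4.8704) = 12.15 m

h_f ≈ 12.1 m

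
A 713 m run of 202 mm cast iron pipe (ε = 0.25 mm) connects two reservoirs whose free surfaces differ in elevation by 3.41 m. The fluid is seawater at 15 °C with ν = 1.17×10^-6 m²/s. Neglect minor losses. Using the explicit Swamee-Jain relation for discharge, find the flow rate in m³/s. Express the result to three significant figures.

Q ≈ 0.0296 m³/s

Swamee-Jain (Type II): Q = -0.965·√(gD⁵h_f/L)·ln[ε/(3.7D) + √(3.17ν²L/(gD³h_f))]
√(gD⁵h_f/L) = √(9.81·0.202⁵·3.41/713) = 0.003972
ε/(3.7D) = 3.34×10^-4; √(3.17ν²L/(gD³h_f)) = 1.06×10^-4
Q = -0.965·0.003972·ln(4.404×10^-4) = 0.02962 m³/s
Check: V = 0.924 m/s, Re = 1.60×10^5, f = 0.02237, h_f = 3.44 m ≈ 3.41 m ✓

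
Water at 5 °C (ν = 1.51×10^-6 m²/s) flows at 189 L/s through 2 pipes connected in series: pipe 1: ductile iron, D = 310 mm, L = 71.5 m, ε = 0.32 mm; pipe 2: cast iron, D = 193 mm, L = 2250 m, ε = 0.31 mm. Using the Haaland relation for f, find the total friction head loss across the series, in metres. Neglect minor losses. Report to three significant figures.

Pipe 1: V = 2.504 m/s, Re = 5.14×10^5, ε/D = 0.00103, f = 0.02033, h_1 = f(L/D)V²/2g = 1.498 m
Pipe 2: V = 6.460 m/s, Re = 8.26×10^5, ε/D = 0.00161, f = 0.02239, h_2 = f(L/D)V²/2g = 555.2 m
Series → Q common, losses add: H = Σh = 556.7 m

H ≈ 557 m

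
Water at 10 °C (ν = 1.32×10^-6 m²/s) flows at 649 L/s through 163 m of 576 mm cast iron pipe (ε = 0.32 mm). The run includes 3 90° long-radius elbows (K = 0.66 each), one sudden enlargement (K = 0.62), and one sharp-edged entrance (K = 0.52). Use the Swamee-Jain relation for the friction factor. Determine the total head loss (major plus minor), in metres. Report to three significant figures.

V = 4Q/(πD²) = 2.491 m/s; V²/2g = 0.3162 m
Re = 1.09×10^6, ε/D = 5.56×10^-4 → f = 0.01763 (Swamee-Jain)
Major: h_f = f(L/D)·V²/2g = 0.01763·283.0·0.3162 = 1.577 m
Minor: ΣK = 3.12; h_m = ΣK·V²/2g = 0.9865 m
Total H_L = 1.577 + 0.9865 = 2.563 m

H_L ≈ 2.56 m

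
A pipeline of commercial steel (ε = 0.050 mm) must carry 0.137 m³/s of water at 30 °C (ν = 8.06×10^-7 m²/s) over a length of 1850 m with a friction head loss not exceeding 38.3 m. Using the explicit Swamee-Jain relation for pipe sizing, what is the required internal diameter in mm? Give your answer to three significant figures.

Swamee-Jain (Type III): D = 0.66·[ε^1.25·(LQ²/(gh_f))^4.75 + ν·Q^9.4·(L/(gh_f))^5.2]^0.04
LQ²/(gh_f) = 0.09242; L/(gh_f) = 4.924
Term 1 = ε^1.25·(…)^4.75 = 5.14×10^-11; Term 2 = ν·Q^9.4·(…)^5.2 = 2.46×10^-11
D = 0.66·(5.14×10^-11 + 2.46×10^-11)^0.04 = 0.2599 m = 260 mm
Check: V = 2.58 m/s, Re = 8.33×10^5, f = 0.01485, h_f = 35.9 m ≈ 38.3 m ✓

D ≈ 260 mm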